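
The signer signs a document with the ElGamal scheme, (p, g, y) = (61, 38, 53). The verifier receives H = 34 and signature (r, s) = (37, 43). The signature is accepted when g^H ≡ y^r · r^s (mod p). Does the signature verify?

Left side g^H mod p:
38^2 = 1444 ≡ 41
38^4 ≡ 41^2 = 1681 ≡ 34
38^8 ≡ 34^2 = 1156 ≡ 58
38^16 ≡ 58^2 = 3364 ≡ 9
38^32 ≡ 9^2 = 81 ≡ 20
34 = 32 + 2, so 38^34 ≡ 20·41 ≡ 27 (mod 61)
Right side y^r · r^s mod p:
53^2 = 2809 ≡ 3
53^4 ≡ 3^2 = 9
53^8 ≡ 9^2 = 81 ≡ 20
53^16 ≡ 20^2 = 400 ≡ 34
53^32 ≡ 34^2 = 1156 ≡ 58
37 = 32 + 4 + 1, so 53^37 ≡ 58·9·53 ≡ 33 (mod 61)
37^2 = 1369 ≡ 27
37^4 ≡ 27^2 = 729 ≡ 58
37^8 ≡ 58^2 = 3364 ≡ 9
37^16 ≡ 9^2 = 81 ≡ 20
37^32 ≡ 20^2 = 400 ≡ 34
43 = 32 + 8 + 2 + 1, so 37^43 ≡ 34·9·27·37 ≡ 23 (mod 61)
33·23 = 759 ≡ 27 (mod 61)
27 ≡ 27 (mod 61), so the signature is genuine.

verifies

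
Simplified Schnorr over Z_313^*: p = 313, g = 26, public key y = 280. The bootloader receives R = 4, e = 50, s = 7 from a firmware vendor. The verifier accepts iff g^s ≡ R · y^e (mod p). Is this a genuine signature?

forged

g^s mod p:
26^2 = 676 ≡ 50
26^4 ≡ 50^2 = 2500 ≡ 309
7 = 4 + 2 + 1, so 26^7 ≡ 309·50·26 ≡ 121 (mod 313)
R · y^e mod p:
280^2 = 78400 ≡ 150
280^4 ≡ 150^2 = 22500 ≡ 277
280^8 ≡ 277^2 = 76729 ≡ 44
280^16 ≡ 44^2 = 1936 ≡ 58
280^32 ≡ 58^2 = 3364 ≡ 234
50 = 32 + 16 + 2, so 280^50 ≡ 234·58·150 ≡ 48 (mod 313)
4·48 = 192 ≡ 192 (mod 313)
121 ≠ 192; the check fails.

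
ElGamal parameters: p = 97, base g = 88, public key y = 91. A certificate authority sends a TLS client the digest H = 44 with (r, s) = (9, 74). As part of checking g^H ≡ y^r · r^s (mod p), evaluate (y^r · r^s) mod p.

36

Squares mod 97: 91^1≡91, 91^2≡36, 91^4≡35, 91^8≡61
9 = 8 + 1, so 91^9 ≡ 61·91 ≡ 22 (mod 97)
Squares mod 97: 9^1≡9, 9^2≡81, 9^4≡62, 9^8≡61, 9^16≡35, 9^32≡61, 9^64≡35
74 = 64 + 8 + 2, so 9^74 ≡ 35·61·81 ≡ 81 (mod 97)
y^r · r^s ≡ 22·81 = 1782 ≡ 36 (mod 97)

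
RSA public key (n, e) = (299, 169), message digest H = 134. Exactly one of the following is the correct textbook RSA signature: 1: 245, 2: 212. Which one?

Candidate 1: 245^2 = 60025 ≡ 225; 245^4 ≡ 225^2 = 50625 ≡ 94; 245^8 ≡ 94^2 = 8836 ≡ 165; 245^16 ≡ 165^2 = 27225 ≡ 16; 245^32 ≡ 16^2 = 256; 245^64 ≡ 256^2 = 65536 ≡ 55; 245^128 ≡ 55^2 = 3025 ≡ 35; 169 = 128 + 32 + 8 + 1, so 245^169 ≡ 35·256·165·245 ≡ 297 (mod 299)
Candidate 2: 212^2 = 44944 ≡ 94; 212^4 ≡ 94^2 = 8836 ≡ 165; 212^8 ≡ 165^2 = 27225 ≡ 16; 212^16 ≡ 16^2 = 256; 212^32 ≡ 256^2 = 65536 ≡ 55; 212^64 ≡ 55^2 = 3025 ≡ 35; 212^128 ≡ 35^2 = 1225 ≡ 29; 169 = 128 + 32 + 8 + 1, so 212^169 ≡ 29·55·16·212 ≡ 134 (mod 299)
  → matches H = 134

2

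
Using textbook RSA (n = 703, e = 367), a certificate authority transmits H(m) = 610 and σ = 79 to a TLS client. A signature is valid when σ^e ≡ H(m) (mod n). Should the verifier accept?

σ^2 ≡ 79^2 = 6241 ≡ 617
σ^4 ≡ 617^2 = 380689 ≡ 366
σ^8 ≡ 366^2 = 133956 ≡ 386
σ^16 ≡ 386^2 = 148996 ≡ 663
σ^32 ≡ 663^2 = 439569 ≡ 194
σ^64 ≡ 194^2 = 37636 ≡ 377
σ^128 ≡ 377^2 = 142129 ≡ 123
σ^256 ≡ 123^2 = 15129 ≡ 366
367 = 256 + 64 + 32 + 8 + 4 + 2 + 1, so σ^367 ≡ 366·377·194·386·366·617·79 ≡ 610 (mod 703)
610 = H(m), so the signature checks out.

accept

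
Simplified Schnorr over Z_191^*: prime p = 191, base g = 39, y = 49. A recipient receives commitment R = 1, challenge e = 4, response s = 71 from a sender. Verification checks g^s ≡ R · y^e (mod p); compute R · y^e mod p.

39

Squares mod 191: 49^1≡49, 49^2≡109, 49^4≡39
49^4 ≡ 39 (mod 191)
R · y^e ≡ 1·39 = 39 ≡ 39 (mod 191)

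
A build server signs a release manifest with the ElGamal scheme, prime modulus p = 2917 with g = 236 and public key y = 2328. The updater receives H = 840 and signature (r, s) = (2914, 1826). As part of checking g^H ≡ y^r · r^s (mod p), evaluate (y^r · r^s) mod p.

1929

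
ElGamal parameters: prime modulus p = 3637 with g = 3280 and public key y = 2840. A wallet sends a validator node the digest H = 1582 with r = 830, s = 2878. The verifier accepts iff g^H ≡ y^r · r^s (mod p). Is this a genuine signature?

Left side g^H mod p:
Squares mod 3637: 3280^1≡3280, 3280^2≡154, 3280^4≡1894, 3280^8≡1154, 3280^16≡574, 3280^32≡2146, 3280^64≡874, 3280^128≡106, 3280^256≡325, 3280^512≡152, 3280^1024≡1282
1582 = 1024 + 512 + 32 + 8 + 4 + 2, so 3280^1582 ≡ 1282·152·2146·1154·1894·154 ≡ 1521 (mod 3637)
Right side y^r · r^s mod p:
Squares mod 3637: 2840^1≡2840, 2840^2≡2371, 2840^4≡2476, 2840^8≡2231, 2840^16≡1945, 2840^32≡545, 2840^64≡2428, 2840^128≡3244, 2840^256≡1695, 2840^512≡3432
830 = 512 + 256 + 32 + 16 + 8 + 4 + 2, so 2840^830 ≡ 3432·1695·545·1945·2231·2476·2371 ≡ 438 (mod 3637)
Squares mod 3637: 830^1≡830, 830^2≡1507, 830^4≡1561, 830^8≡3568, 830^16≡1124, 830^32≡1337, 830^64≡1802, 830^128≡3000, 830^256≡2062, 830^512≡191, 830^1024≡111, 830^2048≡1410
2878 = 2048 + 512 + 256 + 32 + 16 + 8 + 4 + 2, so 830^2878 ≡ 1410·191·2062·1337·1124·3568·1561·1507 ≡ 975 (mod 3637)
438·975 = 427050 ≡ 1521 (mod 3637)
1521 ≡ 1521 (mod 3637), so the signature is genuine.

genuine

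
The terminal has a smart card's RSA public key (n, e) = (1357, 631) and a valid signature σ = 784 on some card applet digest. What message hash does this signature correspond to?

Squares mod 1357: σ^1≡784, σ^2≡1292, σ^4≡154, σ^8≡647, σ^16≡653, σ^32≡311, σ^64≡374, σ^128≡105, σ^256≡169, σ^512≡64
631 = 512 + 64 + 32 + 16 + 4 + 2 + 1, so σ^631 ≡ 64·374·311·653·154·1292·784 ≡ 729 (mod 1357)

729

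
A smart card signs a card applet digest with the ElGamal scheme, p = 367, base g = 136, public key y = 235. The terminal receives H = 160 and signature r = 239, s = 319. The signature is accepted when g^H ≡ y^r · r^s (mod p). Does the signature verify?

Left side g^H mod p:
Squares mod 367: 136^1≡136, 136^2≡146, 136^4≡30, 136^8≡166, 136^16≡31, 136^32≡227, 136^64≡149, 136^128≡181
160 = 128 + 32, so 136^160 ≡ 181·227 ≡ 350 (mod 367)
Right side y^r · r^s mod p:
Squares mod 367: 235^1≡235, 235^2≡175, 235^4≡164, 235^8≡105, 235^16≡15, 235^32≡225, 235^64≡346, 235^128≡74
239 = 128 + 64 + 32 + 8 + 4 + 2 + 1, so 235^239 ≡ 74·346·225·105·164·175·235 ≡ 147 (mod 367)
Squares mod 367: 239^1≡239, 239^2≡236, 239^4≡279, 239^8≡37, 239^16≡268, 239^32≡259, 239^64≡287, 239^128≡161, 239^256≡231
319 = 256 + 32 + 16 + 8 + 4 + 2 + 1, so 239^319 ≡ 231·259·268·37·279·236·239 ≡ 282 (mod 367)
147·282 = 41454 ≡ 350 (mod 367)
350 ≡ 350 (mod 367), so the signature is genuine.

verifies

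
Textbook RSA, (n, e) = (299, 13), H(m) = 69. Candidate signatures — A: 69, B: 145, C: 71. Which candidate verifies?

A

Candidate A: Squares mod 299: 69^1≡69, 69^2≡276, 69^4≡230, 69^8≡276; 13 = 8 + 4 + 1, so 69^13 ≡ 276·230·69 ≡ 69 (mod 299)
  → matches H(m) = 69
Candidate B: Squares mod 299: 145^1≡145, 145^2≡95, 145^4≡55, 145^8≡35; 13 = 8 + 4 + 1, so 145^13 ≡ 35·55·145 ≡ 158 (mod 299)
Candidate C: Squares mod 299: 71^1≡71, 71^2≡257, 71^4≡269, 71^8≡3; 13 = 8 + 4 + 1, so 71^13 ≡ 3·269·71 ≡ 188 (mod 299)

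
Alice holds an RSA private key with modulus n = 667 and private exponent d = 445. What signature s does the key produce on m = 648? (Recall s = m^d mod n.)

288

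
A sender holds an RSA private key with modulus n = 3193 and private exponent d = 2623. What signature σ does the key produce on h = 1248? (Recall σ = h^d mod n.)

h^2 ≡ 1248^2 = 1557504 ≡ 2513
h^4 ≡ 2513^2 = 6315169 ≡ 2608
h^8 ≡ 2608^2 = 6801664 ≡ 574
h^16 ≡ 574^2 = 329476 ≡ 597
h^32 ≡ 597^2 = 356409 ≡ 1986
h^64 ≡ 1986^2 = 3944196 ≡ 841
h^128 ≡ 841^2 = 707281 ≡ 1628
h^256 ≡ 1628^2 = 2650384 ≡ 194
h^512 ≡ 194^2 = 37636 ≡ 2513
h^1024 ≡ 2513^2 = 6315169 ≡ 2608
h^2048 ≡ 2608^2 = 6801664 ≡ 574
2623 = 2048 + 512 + 32 + 16 + 8 + 4 + 2 + 1, so h^2623 ≡ 574·2513·1986·597·574·2608·2513·1248 ≡ 3178 (mod 3193)

3178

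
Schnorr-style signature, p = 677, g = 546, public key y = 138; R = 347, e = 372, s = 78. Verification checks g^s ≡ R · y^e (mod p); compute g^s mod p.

546^2 = 298116 ≡ 236
546^4 ≡ 236^2 = 55696 ≡ 182
546^8 ≡ 182^2 = 33124 ≡ 628
546^16 ≡ 628^2 = 394384 ≡ 370
546^32 ≡ 370^2 = 136900 ≡ 146
546^64 ≡ 146^2 = 21316 ≡ 329
78 = 64 + 8 + 4 + 2, so 546^78 ≡ 329·628·182·236 ≡ 315 (mod 677)

315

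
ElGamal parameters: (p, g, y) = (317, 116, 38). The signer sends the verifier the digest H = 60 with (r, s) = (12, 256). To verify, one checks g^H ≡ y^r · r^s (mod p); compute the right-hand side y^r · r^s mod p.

Squares mod 317: 38^1≡38, 38^2≡176, 38^4≡227, 38^8≡175
12 = 8 + 4, so 38^12 ≡ 175·227 ≡ 100 (mod 317)
Squares mod 317: 12^1≡12, 12^2≡144, 12^4≡131, 12^8≡43, 12^16≡264, 12^32≡273, 12^64≡34, 12^128≡205, 12^256≡181
12^256 ≡ 181 (mod 317)
y^r · r^s ≡ 100·181 = 18100 ≡ 31 (mod 317)

31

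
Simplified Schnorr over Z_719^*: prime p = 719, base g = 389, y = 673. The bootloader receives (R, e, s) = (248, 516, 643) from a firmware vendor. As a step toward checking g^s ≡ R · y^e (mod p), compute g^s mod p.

517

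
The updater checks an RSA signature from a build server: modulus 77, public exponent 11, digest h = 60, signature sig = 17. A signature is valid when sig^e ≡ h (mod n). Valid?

sig^2 ≡ 17^2 = 289 ≡ 58
sig^4 ≡ 58^2 = 3364 ≡ 53
sig^8 ≡ 53^2 = 2809 ≡ 37
11 = 8 + 2 + 1, so sig^11 ≡ 37·58·17 ≡ 61 (mod 77)
sig^11 mod 77 = 61, but h = 60.

no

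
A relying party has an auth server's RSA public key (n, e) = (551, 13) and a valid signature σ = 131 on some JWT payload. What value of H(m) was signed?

Squares mod 551: σ^1≡131, σ^2≡80, σ^4≡339, σ^8≡313
13 = 8 + 4 + 1, so σ^13 ≡ 313·339·131 ≡ 491 (mod 551)

491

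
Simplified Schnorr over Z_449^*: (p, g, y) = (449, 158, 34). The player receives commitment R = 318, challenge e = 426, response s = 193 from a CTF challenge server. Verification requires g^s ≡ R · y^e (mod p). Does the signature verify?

g^s mod p:
158^2 = 24964 ≡ 269
158^4 ≡ 269^2 = 72361 ≡ 72
158^8 ≡ 72^2 = 5184 ≡ 245
158^16 ≡ 245^2 = 60025 ≡ 308
158^32 ≡ 308^2 = 94864 ≡ 125
158^64 ≡ 125^2 = 15625 ≡ 359
158^128 ≡ 359^2 = 128881 ≡ 18
193 = 128 + 64 + 1, so 158^193 ≡ 18·359·158 ≡ 419 (mod 449)
R · y^e mod p:
34^2 = 1156 ≡ 258
34^4 ≡ 258^2 = 66564 ≡ 112
34^8 ≡ 112^2 = 12544 ≡ 421
34^16 ≡ 421^2 = 177241 ≡ 335
34^32 ≡ 335^2 = 112225 ≡ 424
34^64 ≡ 424^2 = 179776 ≡ 176
34^128 ≡ 176^2 = 30976 ≡ 444
34^256 ≡ 444^2 = 197136 ≡ 25
426 = 256 + 128 + 32 + 8 + 2, so 34^426 ≡ 25·444·424·421·258 ≡ 271 (mod 449)
318·271 = 86178 ≡ 419 (mod 449)
419 ≡ 419 (mod 449); signature holds.

verifies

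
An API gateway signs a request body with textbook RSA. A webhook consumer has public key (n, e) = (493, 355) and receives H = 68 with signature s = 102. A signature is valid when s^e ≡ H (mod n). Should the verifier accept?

reject

s^2 ≡ 102^2 = 10404 ≡ 51
s^4 ≡ 51^2 = 2601 ≡ 136
s^8 ≡ 136^2 = 18496 ≡ 255
s^16 ≡ 255^2 = 65025 ≡ 442
s^32 ≡ 442^2 = 195364 ≡ 136
s^64 ≡ 136^2 = 18496 ≡ 255
s^128 ≡ 255^2 = 65025 ≡ 442
s^256 ≡ 442^2 = 195364 ≡ 136
355 = 256 + 64 + 32 + 2 + 1, so s^355 ≡ 136·255·136·51·102 ≡ 425 (mod 493)
425 ≠ 68, so verification fails.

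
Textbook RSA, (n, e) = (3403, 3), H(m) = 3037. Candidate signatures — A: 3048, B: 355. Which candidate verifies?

B

Candidate A: 3048^3 mod 3403 = 366
Candidate B: 355^3 mod 3403 = 3037
  → matches H(m) = 3037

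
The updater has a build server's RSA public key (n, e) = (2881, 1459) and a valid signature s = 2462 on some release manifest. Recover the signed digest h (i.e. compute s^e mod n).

2492

s^2 ≡ 2462^2 = 6061444 ≡ 2701
s^4 ≡ 2701^2 = 7295401 ≡ 709
s^8 ≡ 709^2 = 502681 ≡ 1387
s^16 ≡ 1387^2 = 1923769 ≡ 2142
s^32 ≡ 2142^2 = 4588164 ≡ 1612
s^64 ≡ 1612^2 = 2598544 ≡ 2763
s^128 ≡ 2763^2 = 7634169 ≡ 2400
s^256 ≡ 2400^2 = 5760000 ≡ 881
s^512 ≡ 881^2 = 776161 ≡ 1172
s^1024 ≡ 1172^2 = 1373584 ≡ 2228
1459 = 1024 + 256 + 128 + 32 + 16 + 2 + 1, so s^1459 ≡ 2228·881·2400·1612·2142·2701·2462 ≡ 2492 (mod 2881)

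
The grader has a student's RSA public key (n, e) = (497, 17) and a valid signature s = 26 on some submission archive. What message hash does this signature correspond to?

465

s^2 ≡ 26^2 = 676 ≡ 179
s^4 ≡ 179^2 = 32041 ≡ 233
s^8 ≡ 233^2 = 54289 ≡ 116
s^16 ≡ 116^2 = 13456 ≡ 37
17 = 16 + 1, so s^17 ≡ 37·26 ≡ 465 (mod 497)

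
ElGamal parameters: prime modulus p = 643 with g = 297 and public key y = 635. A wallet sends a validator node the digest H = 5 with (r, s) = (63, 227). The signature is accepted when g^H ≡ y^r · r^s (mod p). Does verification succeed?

Left side g^H mod p:
Squares mod 643: 297^1≡297, 297^2≡118, 297^4≡421
5 = 4 + 1, so 297^5 ≡ 421·297 ≡ 295 (mod 643)
Right side y^r · r^s mod p:
Squares mod 643: 635^1≡635, 635^2≡64, 635^4≡238, 635^8≡60, 635^16≡385, 635^32≡335
63 = 32 + 16 + 8 + 4 + 2 + 1, so 635^63 ≡ 335·385·60·238·64·635 ≡ 359 (mod 643)
Squares mod 643: 63^1≡63, 63^2≡111, 63^4≡104, 63^8≡528, 63^16≡365, 63^32≡124, 63^64≡587, 63^128≡564
227 = 128 + 64 + 32 + 2 + 1, so 63^227 ≡ 564·587·124·111·63 ≡ 599 (mod 643)
359·599 = 215041 ≡ 279 (mod 643)
295 ≠ 279, so verification fails.

fails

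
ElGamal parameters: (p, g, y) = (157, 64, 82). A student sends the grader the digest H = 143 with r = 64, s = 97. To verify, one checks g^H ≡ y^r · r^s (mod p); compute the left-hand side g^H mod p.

64^2 = 4096 ≡ 14
64^4 ≡ 14^2 = 196 ≡ 39
64^8 ≡ 39^2 = 1521 ≡ 108
64^16 ≡ 108^2 = 11664 ≡ 46
64^32 ≡ 46^2 = 2116 ≡ 75
64^64 ≡ 75^2 = 5625 ≡ 130
64^128 ≡ 130^2 = 16900 ≡ 101
143 = 128 + 8 + 4 + 2 + 1, so 64^143 ≡ 101·108·39·14·64 ≡ 156 (mod 157)

156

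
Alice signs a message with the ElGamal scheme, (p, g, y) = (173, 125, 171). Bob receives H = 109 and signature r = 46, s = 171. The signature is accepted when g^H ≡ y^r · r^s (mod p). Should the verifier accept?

accept

Left side g^H mod p:
125^109 mod 173 = 44
Right side y^r · r^s mod p:
171^46 mod 173 = 121
46^171 mod 173 = 79
121·79 = 9559 ≡ 44 (mod 173)
44 ≡ 44 (mod 173), so the signature is genuine.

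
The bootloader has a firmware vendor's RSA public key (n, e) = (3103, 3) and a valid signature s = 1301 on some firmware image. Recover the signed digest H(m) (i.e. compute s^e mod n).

Squares mod 3103: s^1≡1301, s^2≡1466
3 = 2 + 1, so s^3 ≡ 1466·1301 ≡ 2024 (mod 3103)

2024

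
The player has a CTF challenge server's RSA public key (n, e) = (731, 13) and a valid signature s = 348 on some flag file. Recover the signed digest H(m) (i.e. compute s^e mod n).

s^2 ≡ 348^2 = 121104 ≡ 489
s^4 ≡ 489^2 = 239121 ≡ 84
s^8 ≡ 84^2 = 7056 ≡ 477
13 = 8 + 4 + 1, so s^13 ≡ 477·84·348 ≡ 570 (mod 731)

570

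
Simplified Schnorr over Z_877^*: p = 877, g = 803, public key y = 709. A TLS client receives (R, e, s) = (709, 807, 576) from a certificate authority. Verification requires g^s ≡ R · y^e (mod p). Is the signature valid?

valid

g^s mod p:
803^2 = 644809 ≡ 214
803^4 ≡ 214^2 = 45796 ≡ 192
803^8 ≡ 192^2 = 36864 ≡ 30
803^16 ≡ 30^2 = 900 ≡ 23
803^32 ≡ 23^2 = 529
803^64 ≡ 529^2 = 279841 ≡ 78
803^128 ≡ 78^2 = 6084 ≡ 822
803^256 ≡ 822^2 = 675684 ≡ 394
803^512 ≡ 394^2 = 155236 ≡ 7
576 = 512 + 64, so 803^576 ≡ 7·78 ≡ 546 (mod 877)
R · y^e mod p:
709^2 = 502681 ≡ 160
709^4 ≡ 160^2 = 25600 ≡ 167
709^8 ≡ 167^2 = 27889 ≡ 702
709^16 ≡ 702^2 = 492804 ≡ 807
709^32 ≡ 807^2 = 651249 ≡ 515
709^64 ≡ 515^2 = 265225 ≡ 371
709^128 ≡ 371^2 = 137641 ≡ 829
709^256 ≡ 829^2 = 687241 ≡ 550
709^512 ≡ 550^2 = 302500 ≡ 812
807 = 512 + 256 + 32 + 4 + 2 + 1, so 709^807 ≡ 812·550·515·167·160·709 ≡ 216 (mod 877)
709·216 = 153144 ≡ 546 (mod 877)
546 ≡ 546 (mod 877); signature holds.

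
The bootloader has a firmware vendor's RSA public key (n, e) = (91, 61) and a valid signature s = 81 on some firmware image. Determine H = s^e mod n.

s^2 ≡ 81^2 = 6561 ≡ 9
s^4 ≡ 9^2 = 81
s^8 ≡ 81^2 = 6561 ≡ 9
s^16 ≡ 9^2 = 81
s^32 ≡ 81^2 = 6561 ≡ 9
61 = 32 + 16 + 8 + 4 + 1, so s^61 ≡ 9·81·9·81·81 ≡ 81 (mod 91)

81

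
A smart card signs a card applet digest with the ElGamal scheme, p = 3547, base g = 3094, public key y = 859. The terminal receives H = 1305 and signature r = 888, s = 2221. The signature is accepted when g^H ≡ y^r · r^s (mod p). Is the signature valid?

Left side g^H mod p:
3094^2 = 9572836 ≡ 3030
3094^4 ≡ 3030^2 = 9180900 ≡ 1264
3094^8 ≡ 1264^2 = 1597696 ≡ 1546
3094^16 ≡ 1546^2 = 2390116 ≡ 2985
3094^32 ≡ 2985^2 = 8910225 ≡ 161
3094^64 ≡ 161^2 = 25921 ≡ 1092
3094^128 ≡ 1092^2 = 1192464 ≡ 672
3094^256 ≡ 672^2 = 451584 ≡ 1115
3094^512 ≡ 1115^2 = 1243225 ≡ 1775
3094^1024 ≡ 1775^2 = 3150625 ≡ 889
1305 = 1024 + 256 + 16 + 8 + 1, so 3094^1305 ≡ 889·1115·2985·1546·3094 ≡ 1144 (mod 3547)
Right side y^r · r^s mod p:
859^2 = 737881 ≡ 105
859^4 ≡ 105^2 = 11025 ≡ 384
859^8 ≡ 384^2 = 147456 ≡ 2029
859^16 ≡ 2029^2 = 4116841 ≡ 2321
859^32 ≡ 2321^2 = 5387041 ≡ 2695
859^64 ≡ 2695^2 = 7263025 ≡ 2316
859^128 ≡ 2316^2 = 5363856 ≡ 792
859^256 ≡ 792^2 = 627264 ≡ 2992
859^512 ≡ 2992^2 = 8952064 ≡ 2983
888 = 512 + 256 + 64 + 32 + 16 + 8, so 859^888 ≡ 2983·2992·2316·2695·2321·2029 ≡ 3240 (mod 3547)
888^2 = 788544 ≡ 1110
888^4 ≡ 1110^2 = 1232100 ≡ 1291
888^8 ≡ 1291^2 = 1666681 ≡ 3138
888^16 ≡ 3138^2 = 9847044 ≡ 572
888^32 ≡ 572^2 = 327184 ≡ 860
888^64 ≡ 860^2 = 739600 ≡ 1824
888^128 ≡ 1824^2 = 3326976 ≡ 3437
888^256 ≡ 3437^2 = 11812969 ≡ 1459
888^512 ≡ 1459^2 = 2128681 ≡ 481
888^1024 ≡ 481^2 = 231361 ≡ 806
888^2048 ≡ 806^2 = 649636 ≡ 535
2221 = 2048 + 128 + 32 + 8 + 4 + 1, so 888^2221 ≡ 535·3437·860·3138·1291·888 ≡ 3397 (mod 3547)
3240·3397 = 11006280 ≡ 3486 (mod 3547)
1144 ≠ 3486, so verification fails.

invalid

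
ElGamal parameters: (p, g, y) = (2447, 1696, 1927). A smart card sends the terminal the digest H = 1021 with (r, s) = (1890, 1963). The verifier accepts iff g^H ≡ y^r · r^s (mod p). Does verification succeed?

Left side g^H mod p:
Squares mod 2447: 1696^1≡1696, 1696^2≡1191, 1696^4≡1668, 1696^8≡2432, 1696^16≡225, 1696^32≡1685, 1696^64≡705, 1696^128≡284, 1696^256≡2352, 1696^512≡1684
1021 = 512 + 256 + 128 + 64 + 32 + 16 + 8 + 4 + 1, so 1696^1021 ≡ 1684·2352·284·705·1685·225·2432·1668·1696 ≡ 1041 (mod 2447)
Right side y^r · r^s mod p:
Squares mod 2447: 1927^1≡1927, 1927^2≡1230, 1927^4≡654, 1927^8≡1938, 1927^16≡2146, 1927^32≡62, 1927^64≡1397, 1927^128≡1350, 1927^256≡1932, 1927^512≡949, 1927^1024≡105
1890 = 1024 + 512 + 256 + 64 + 32 + 2, so 1927^1890 ≡ 105·949·1932·1397·62·1230 ≡ 2017 (mod 2447)
Squares mod 2447: 1890^1≡1890, 1890^2≡1927, 1890^4≡1230, 1890^8≡654, 1890^16≡1938, 1890^32≡2146, 1890^64≡62, 1890^128≡1397, 1890^256≡1350, 1890^512≡1932, 1890^1024≡949
1963 = 1024 + 512 + 256 + 128 + 32 + 8 + 2 + 1, so 1890^1963 ≡ 949·1932·1350·1397·2146·654·1927·1890 ≡ 413 (mod 2447)
2017·413 = 833021 ≡ 1041 (mod 2447)
1041 ≡ 1041 (mod 2447), so the signature is genuine.

passes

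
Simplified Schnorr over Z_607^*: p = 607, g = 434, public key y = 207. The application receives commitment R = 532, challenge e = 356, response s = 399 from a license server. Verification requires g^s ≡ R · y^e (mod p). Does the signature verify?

does not verify

g^s mod p:
434^399 mod 607 = 299
R · y^e mod p:
207^356 mod 607 = 595
532·595 = 316540 ≡ 293 (mod 607)
299 ≠ 293; the check fails.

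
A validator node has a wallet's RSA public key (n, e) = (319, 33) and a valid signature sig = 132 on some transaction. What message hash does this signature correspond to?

110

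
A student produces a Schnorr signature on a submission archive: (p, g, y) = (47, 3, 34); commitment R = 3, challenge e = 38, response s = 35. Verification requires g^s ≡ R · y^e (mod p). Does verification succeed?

g^s mod p:
Squares mod 47: 3^1≡3, 3^2≡9, 3^4≡34, 3^8≡28, 3^16≡32, 3^32≡37
35 = 32 + 2 + 1, so 3^35 ≡ 37·9·3 ≡ 12 (mod 47)
R · y^e mod p:
Squares mod 47: 34^1≡34, 34^2≡28, 34^4≡32, 34^8≡37, 34^16≡6, 34^32≡36
38 = 32 + 4 + 2, so 34^38 ≡ 36·32·28 ≡ 14 (mod 47)
3·14 = 42 ≡ 42 (mod 47)
12 ≠ 42; the check fails.

fails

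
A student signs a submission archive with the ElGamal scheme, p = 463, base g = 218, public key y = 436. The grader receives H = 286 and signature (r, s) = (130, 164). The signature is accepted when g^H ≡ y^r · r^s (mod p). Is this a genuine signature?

genuine

Left side g^H mod p:
218^2 = 47524 ≡ 298
218^4 ≡ 298^2 = 88804 ≡ 371
218^8 ≡ 371^2 = 137641 ≡ 130
218^16 ≡ 130^2 = 16900 ≡ 232
218^32 ≡ 232^2 = 53824 ≡ 116
218^64 ≡ 116^2 = 13456 ≡ 29
218^128 ≡ 29^2 = 841 ≡ 378
218^256 ≡ 378^2 = 142884 ≡ 280
286 = 256 + 16 + 8 + 4 + 2, so 218^286 ≡ 280·232·130·371·298 ≡ 196 (mod 463)
Right side y^r · r^s mod p:
436^2 = 190096 ≡ 266
436^4 ≡ 266^2 = 70756 ≡ 380
436^8 ≡ 380^2 = 144400 ≡ 407
436^16 ≡ 407^2 = 165649 ≡ 358
436^32 ≡ 358^2 = 128164 ≡ 376
436^64 ≡ 376^2 = 141376 ≡ 161
436^128 ≡ 161^2 = 25921 ≡ 456
130 = 128 + 2, so 436^130 ≡ 456·266 ≡ 453 (mod 463)
130^2 = 16900 ≡ 232
130^4 ≡ 232^2 = 53824 ≡ 116
130^8 ≡ 116^2 = 13456 ≡ 29
130^16 ≡ 29^2 = 841 ≡ 378
130^32 ≡ 378^2 = 142884 ≡ 280
130^64 ≡ 280^2 = 78400 ≡ 153
130^128 ≡ 153^2 = 23409 ≡ 259
164 = 128 + 32 + 4, so 130^164 ≡ 259·280·116 ≡ 73 (mod 463)
453·73 = 33069 ≡ 196 (mod 463)
196 ≡ 196 (mod 463), so the signature is genuine.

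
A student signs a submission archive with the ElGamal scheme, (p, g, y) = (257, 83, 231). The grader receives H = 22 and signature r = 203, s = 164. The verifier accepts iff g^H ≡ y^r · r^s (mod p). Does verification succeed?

passes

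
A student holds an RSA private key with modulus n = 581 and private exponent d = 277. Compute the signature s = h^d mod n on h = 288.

337

h^2 ≡ 288^2 = 82944 ≡ 442
h^4 ≡ 442^2 = 195364 ≡ 148
h^8 ≡ 148^2 = 21904 ≡ 407
h^16 ≡ 407^2 = 165649 ≡ 64
h^32 ≡ 64^2 = 4096 ≡ 29
h^64 ≡ 29^2 = 841 ≡ 260
h^128 ≡ 260^2 = 67600 ≡ 204
h^256 ≡ 204^2 = 41616 ≡ 365
277 = 256 + 16 + 4 + 1, so h^277 ≡ 365·64·148·288 ≡ 337 (mod 581)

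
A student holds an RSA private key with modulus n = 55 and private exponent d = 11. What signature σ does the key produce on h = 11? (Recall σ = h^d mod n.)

h^2 ≡ 11^2 = 121 ≡ 11
h^4 ≡ 11^2 = 121 ≡ 11
h^8 ≡ 11^2 = 121 ≡ 11
11 = 8 + 2 + 1, so h^11 ≡ 11·11·11 ≡ 11 (mod 55)

11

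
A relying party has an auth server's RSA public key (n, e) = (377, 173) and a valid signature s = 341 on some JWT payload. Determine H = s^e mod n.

s^2 ≡ 341^2 = 116281 ≡ 165
s^4 ≡ 165^2 = 27225 ≡ 81
s^8 ≡ 81^2 = 6561 ≡ 152
s^16 ≡ 152^2 = 23104 ≡ 107
s^32 ≡ 107^2 = 11449 ≡ 139
s^64 ≡ 139^2 = 19321 ≡ 94
s^128 ≡ 94^2 = 8836 ≡ 165
173 = 128 + 32 + 8 + 4 + 1, so s^173 ≡ 165·139·152·81·341 ≡ 100 (mod 377)

100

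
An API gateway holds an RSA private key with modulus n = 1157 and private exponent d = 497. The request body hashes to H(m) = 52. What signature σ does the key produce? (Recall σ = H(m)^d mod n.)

(H(m))^2 ≡ 52^2 = 2704 ≡ 390
(H(m))^4 ≡ 390^2 = 152100 ≡ 533
(H(m))^8 ≡ 533^2 = 284089 ≡ 624
(H(m))^16 ≡ 624^2 = 389376 ≡ 624
(H(m))^32 ≡ 624^2 = 389376 ≡ 624
(H(m))^64 ≡ 624^2 = 389376 ≡ 624
(H(m))^128 ≡ 624^2 = 389376 ≡ 624
(H(m))^256 ≡ 624^2 = 389376 ≡ 624
497 = 256 + 128 + 64 + 32 + 16 + 1, so (H(m))^497 ≡ 624·624·624·624·624·52 ≡ 52 (mod 1157)

52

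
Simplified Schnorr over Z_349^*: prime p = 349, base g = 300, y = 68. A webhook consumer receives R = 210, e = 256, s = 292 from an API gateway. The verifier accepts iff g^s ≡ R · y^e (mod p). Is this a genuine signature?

g^s mod p:
Squares mod 349: 300^1≡300, 300^2≡307, 300^4≡19, 300^8≡12, 300^16≡144, 300^32≡145, 300^64≡85, 300^128≡245, 300^256≡346
292 = 256 + 32 + 4, so 300^292 ≡ 346·145·19 ≡ 111 (mod 349)
R · y^e mod p:
Squares mod 349: 68^1≡68, 68^2≡87, 68^4≡240, 68^8≡15, 68^16≡225, 68^32≡20, 68^64≡51, 68^128≡158, 68^256≡185
68^256 ≡ 185 (mod 349)
210·185 = 38850 ≡ 111 (mod 349)
111 ≡ 111 (mod 349); signature holds.

genuine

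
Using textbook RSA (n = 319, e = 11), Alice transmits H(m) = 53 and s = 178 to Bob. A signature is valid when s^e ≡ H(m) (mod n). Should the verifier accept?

reject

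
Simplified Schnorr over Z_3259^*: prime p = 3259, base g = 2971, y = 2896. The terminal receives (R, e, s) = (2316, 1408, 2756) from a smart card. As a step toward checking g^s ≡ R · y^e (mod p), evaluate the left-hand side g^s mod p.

2971^2 = 8826841 ≡ 1469
2971^4 ≡ 1469^2 = 2157961 ≡ 503
2971^8 ≡ 503^2 = 253009 ≡ 2066
2971^16 ≡ 2066^2 = 4268356 ≡ 2325
2971^32 ≡ 2325^2 = 5405625 ≡ 2203
2971^64 ≡ 2203^2 = 4853209 ≡ 558
2971^128 ≡ 558^2 = 311364 ≡ 1759
2971^256 ≡ 1759^2 = 3094081 ≡ 1290
2971^512 ≡ 1290^2 = 1664100 ≡ 2010
2971^1024 ≡ 2010^2 = 4040100 ≡ 2199
2971^2048 ≡ 2199^2 = 4835601 ≡ 2504
2756 = 2048 + 512 + 128 + 64 + 4, so 2971^2756 ≡ 2504·2010·1759·558·503 ≡ 803 (mod 3259)

803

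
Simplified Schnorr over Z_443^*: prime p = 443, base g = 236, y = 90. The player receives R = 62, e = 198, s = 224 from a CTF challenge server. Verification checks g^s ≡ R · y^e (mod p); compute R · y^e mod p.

3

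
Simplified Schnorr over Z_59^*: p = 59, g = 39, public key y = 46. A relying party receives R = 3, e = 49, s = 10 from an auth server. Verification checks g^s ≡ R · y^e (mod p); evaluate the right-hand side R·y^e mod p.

53

46^49 mod 59 = 57
R · y^e ≡ 3·57 = 171 ≡ 53 (mod 59)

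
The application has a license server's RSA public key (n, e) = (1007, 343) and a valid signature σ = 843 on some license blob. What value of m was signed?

634

σ^2 ≡ 843^2 = 710649 ≡ 714
σ^4 ≡ 714^2 = 509796 ≡ 254
σ^8 ≡ 254^2 = 64516 ≡ 68
σ^16 ≡ 68^2 = 4624 ≡ 596
σ^32 ≡ 596^2 = 355216 ≡ 752
σ^64 ≡ 752^2 = 565504 ≡ 577
σ^128 ≡ 577^2 = 332929 ≡ 619
σ^256 ≡ 619^2 = 383161 ≡ 501
343 = 256 + 64 + 16 + 4 + 2 + 1, so σ^343 ≡ 501·577·596·254·714·843 ≡ 634 (mod 1007)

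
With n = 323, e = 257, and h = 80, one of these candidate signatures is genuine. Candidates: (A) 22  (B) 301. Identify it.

Candidate A: Squares mod 323: 22^1≡22, 22^2≡161, 22^4≡81, 22^8≡101, 22^16≡188, 22^32≡137, 22^64≡35, 22^128≡256, 22^256≡290; 257 = 256 + 1, so 22^257 ≡ 290·22 ≡ 243 (mod 323)
Candidate B: Squares mod 323: 301^1≡301, 301^2≡161, 301^4≡81, 301^8≡101, 301^16≡188, 301^32≡137, 301^64≡35, 301^128≡256, 301^256≡290; 257 = 256 + 1, so 301^257 ≡ 290·301 ≡ 80 (mod 323)
  → matches h = 80

B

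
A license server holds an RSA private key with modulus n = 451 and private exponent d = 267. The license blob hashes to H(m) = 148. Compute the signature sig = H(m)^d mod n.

113

Squares mod 451: (H(m))^1≡148, (H(m))^2≡256, (H(m))^4≡141, (H(m))^8≡37, (H(m))^16≡16, (H(m))^32≡256, (H(m))^64≡141, (H(m))^128≡37, (H(m))^256≡16
267 = 256 + 8 + 2 + 1, so (H(m))^267 ≡ 16·37·256·148 ≡ 113 (mod 451)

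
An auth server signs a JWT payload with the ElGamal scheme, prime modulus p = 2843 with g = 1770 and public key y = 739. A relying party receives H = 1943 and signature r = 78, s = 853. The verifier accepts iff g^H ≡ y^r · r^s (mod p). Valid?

Left side g^H mod p:
1770^2 = 3132900 ≡ 2757
1770^4 ≡ 2757^2 = 7601049 ≡ 1710
1770^8 ≡ 1710^2 = 2924100 ≡ 1496
1770^16 ≡ 1496^2 = 2238016 ≡ 575
1770^32 ≡ 575^2 = 330625 ≡ 837
1770^64 ≡ 837^2 = 700569 ≡ 1191
1770^128 ≡ 1191^2 = 1418481 ≡ 2667
1770^256 ≡ 2667^2 = 7112889 ≡ 2546
1770^512 ≡ 2546^2 = 6482116 ≡ 76
1770^1024 ≡ 76^2 = 5776 ≡ 90
1943 = 1024 + 512 + 256 + 128 + 16 + 4 + 2 + 1, so 1770^1943 ≡ 90·76·2546·2667·575·1710·2757·1770 ≡ 2064 (mod 2843)
Right side y^r · r^s mod p:
739^2 = 546121 ≡ 265
739^4 ≡ 265^2 = 70225 ≡ 1993
739^8 ≡ 1993^2 = 3972049 ≡ 378
739^16 ≡ 378^2 = 142884 ≡ 734
739^32 ≡ 734^2 = 538756 ≡ 1429
739^64 ≡ 1429^2 = 2042041 ≡ 767
78 = 64 + 8 + 4 + 2, so 739^78 ≡ 767·378·1993·265 ≡ 2221 (mod 2843)
78^2 = 6084 ≡ 398
78^4 ≡ 398^2 = 158404 ≡ 2039
78^8 ≡ 2039^2 = 4157521 ≡ 1055
78^16 ≡ 1055^2 = 1113025 ≡ 1412
78^32 ≡ 1412^2 = 1993744 ≡ 801
78^64 ≡ 801^2 = 641601 ≡ 1926
78^128 ≡ 1926^2 = 3709476 ≡ 2204
78^256 ≡ 2204^2 = 4857616 ≡ 1772
78^512 ≡ 1772^2 = 3139984 ≡ 1312
853 = 512 + 256 + 64 + 16 + 4 + 1, so 78^853 ≡ 1312·1772·1926·1412·2039·78 ≡ 2155 (mod 2843)
2221·2155 = 4786255 ≡ 1486 (mod 2843)
2064 ≠ 1486, so verification fails.

no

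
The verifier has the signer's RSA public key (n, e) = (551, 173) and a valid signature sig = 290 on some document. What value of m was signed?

348

sig^2 ≡ 290^2 = 84100 ≡ 348
sig^4 ≡ 348^2 = 121104 ≡ 435
sig^8 ≡ 435^2 = 189225 ≡ 232
sig^16 ≡ 232^2 = 53824 ≡ 377
sig^32 ≡ 377^2 = 142129 ≡ 522
sig^64 ≡ 522^2 = 272484 ≡ 290
sig^128 ≡ 290^2 = 84100 ≡ 348
173 = 128 + 32 + 8 + 4 + 1, so sig^173 ≡ 348·522·232·435·290 ≡ 348 (mod 551)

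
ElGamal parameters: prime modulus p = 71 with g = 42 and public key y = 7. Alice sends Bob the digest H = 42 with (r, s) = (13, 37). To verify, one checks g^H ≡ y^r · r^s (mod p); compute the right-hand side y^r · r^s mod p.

25

7^2 = 49
7^4 ≡ 49^2 = 2401 ≡ 58
7^8 ≡ 58^2 = 3364 ≡ 27
13 = 8 + 4 + 1, so 7^13 ≡ 27·58·7 ≡ 28 (mod 71)
13^2 = 169 ≡ 27
13^4 ≡ 27^2 = 729 ≡ 19
13^8 ≡ 19^2 = 361 ≡ 6
13^16 ≡ 6^2 = 36
13^32 ≡ 36^2 = 1296 ≡ 18
37 = 32 + 4 + 1, so 13^37 ≡ 18·19·13 ≡ 44 (mod 71)
y^r · r^s ≡ 28·44 = 1232 ≡ 25 (mod 71)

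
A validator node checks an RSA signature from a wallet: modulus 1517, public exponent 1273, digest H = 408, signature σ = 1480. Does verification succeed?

fails

Squares mod 1517: σ^1≡1480, σ^2≡1369, σ^4≡666, σ^8≡592, σ^16≡37, σ^32≡1369, σ^64≡666, σ^128≡592, σ^256≡37, σ^512≡1369, σ^1024≡666
1273 = 1024 + 128 + 64 + 32 + 16 + 8 + 1, so σ^1273 ≡ 666·592·666·1369·37·592·1480 ≡ 925 (mod 1517)
The recovered value 925 does not match the digest 408.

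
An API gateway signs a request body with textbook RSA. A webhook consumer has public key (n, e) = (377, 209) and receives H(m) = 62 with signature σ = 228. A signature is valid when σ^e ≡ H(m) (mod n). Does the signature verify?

does not verify

σ^2 ≡ 228^2 = 51984 ≡ 335
σ^4 ≡ 335^2 = 112225 ≡ 256
σ^8 ≡ 256^2 = 65536 ≡ 315
σ^16 ≡ 315^2 = 99225 ≡ 74
σ^32 ≡ 74^2 = 5476 ≡ 198
σ^64 ≡ 198^2 = 39204 ≡ 373
σ^128 ≡ 373^2 = 139129 ≡ 16
209 = 128 + 64 + 16 + 1, so σ^209 ≡ 16·373·74·228 ≡ 297 (mod 377)
The recovered value 297 does not match the digest 62.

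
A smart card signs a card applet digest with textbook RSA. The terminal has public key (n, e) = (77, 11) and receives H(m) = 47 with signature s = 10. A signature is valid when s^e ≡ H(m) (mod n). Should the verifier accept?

Squares mod 77: s^1≡10, s^2≡23, s^4≡67, s^8≡23
11 = 8 + 2 + 1, so s^11 ≡ 23·23·10 ≡ 54 (mod 77)
The recovered value 54 does not match the digest 47.

reject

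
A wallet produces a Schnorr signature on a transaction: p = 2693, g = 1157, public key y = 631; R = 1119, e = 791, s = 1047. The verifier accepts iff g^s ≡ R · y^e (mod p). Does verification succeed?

g^s mod p:
1157^2 = 1338649 ≡ 228
1157^4 ≡ 228^2 = 51984 ≡ 817
1157^8 ≡ 817^2 = 667489 ≡ 2318
1157^16 ≡ 2318^2 = 5373124 ≡ 589
1157^32 ≡ 589^2 = 346921 ≡ 2217
1157^64 ≡ 2217^2 = 4915089 ≡ 364
1157^128 ≡ 364^2 = 132496 ≡ 539
1157^256 ≡ 539^2 = 290521 ≡ 2370
1157^512 ≡ 2370^2 = 5616900 ≡ 1995
1157^1024 ≡ 1995^2 = 3980025 ≡ 2464
1047 = 1024 + 16 + 4 + 2 + 1, so 1157^1047 ≡ 2464·589·817·228·1157 ≡ 1369 (mod 2693)
R · y^e mod p:
631^2 = 398161 ≡ 2290
631^4 ≡ 2290^2 = 5244100 ≡ 829
631^8 ≡ 829^2 = 687241 ≡ 526
631^16 ≡ 526^2 = 276676 ≡ 1990
631^32 ≡ 1990^2 = 3960100 ≡ 1390
631^64 ≡ 1390^2 = 1932100 ≡ 1219
631^128 ≡ 1219^2 = 1485961 ≡ 2118
631^256 ≡ 2118^2 = 4485924 ≡ 2079
631^512 ≡ 2079^2 = 4322241 ≡ 2669
791 = 512 + 256 + 16 + 4 + 2 + 1, so 631^791 ≡ 2669·2079·1990·829·2290·631 ≡ 2249 (mod 2693)
1119·2249 = 2516631 ≡ 1369 (mod 2693)
1369 ≡ 1369 (mod 2693); signature holds.

passes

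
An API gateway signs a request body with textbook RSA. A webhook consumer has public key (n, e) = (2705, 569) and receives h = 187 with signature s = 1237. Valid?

s^2 ≡ 1237^2 = 1530169 ≡ 1844
s^4 ≡ 1844^2 = 3400336 ≡ 151
s^8 ≡ 151^2 = 22801 ≡ 1161
s^16 ≡ 1161^2 = 1347921 ≡ 831
s^32 ≡ 831^2 = 690561 ≡ 786
s^64 ≡ 786^2 = 617796 ≡ 1056
s^128 ≡ 1056^2 = 1115136 ≡ 676
s^256 ≡ 676^2 = 456976 ≡ 2536
s^512 ≡ 2536^2 = 6431296 ≡ 1511
569 = 512 + 32 + 16 + 8 + 1, so s^569 ≡ 1511·786·831·1161·1237 ≡ 187 (mod 2705)
187 = h, so the signature checks out.

yes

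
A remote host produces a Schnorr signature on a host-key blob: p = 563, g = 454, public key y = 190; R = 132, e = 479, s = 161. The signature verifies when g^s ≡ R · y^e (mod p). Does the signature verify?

verifies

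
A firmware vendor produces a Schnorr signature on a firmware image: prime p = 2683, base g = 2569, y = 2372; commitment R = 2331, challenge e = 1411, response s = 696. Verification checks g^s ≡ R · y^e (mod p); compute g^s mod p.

323

2569^2 = 6599761 ≡ 2264
2569^4 ≡ 2264^2 = 5125696 ≡ 1166
2569^8 ≡ 1166^2 = 1359556 ≡ 1958
2569^16 ≡ 1958^2 = 3833764 ≡ 2440
2569^32 ≡ 2440^2 = 5953600 ≡ 23
2569^64 ≡ 23^2 = 529
2569^128 ≡ 529^2 = 279841 ≡ 809
2569^256 ≡ 809^2 = 654481 ≡ 2512
2569^512 ≡ 2512^2 = 6310144 ≡ 2411
696 = 512 + 128 + 32 + 16 + 8, so 2569^696 ≡ 2411·809·23·2440·1958 ≡ 323 (mod 2683)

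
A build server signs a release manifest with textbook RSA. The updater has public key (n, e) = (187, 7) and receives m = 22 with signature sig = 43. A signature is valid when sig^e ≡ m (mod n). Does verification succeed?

fails

Squares mod 187: sig^1≡43, sig^2≡166, sig^4≡67
7 = 4 + 2 + 1, so sig^7 ≡ 67·166·43 ≡ 87 (mod 187)
87 ≠ 22, so verification fails.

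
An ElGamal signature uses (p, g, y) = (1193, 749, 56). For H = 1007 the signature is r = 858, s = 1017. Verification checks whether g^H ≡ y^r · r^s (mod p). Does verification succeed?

passes

Left side g^H mod p:
749^1007 mod 1193 = 629
Right side y^r · r^s mod p:
56^858 mod 1193 = 985
858^1017 mod 1193 = 1081
985·1081 = 1064785 ≡ 629 (mod 1193)
629 ≡ 629 (mod 1193), so the signature is genuine.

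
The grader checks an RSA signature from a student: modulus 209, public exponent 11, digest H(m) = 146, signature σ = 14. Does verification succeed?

passes

σ^2 ≡ 14^2 = 196
σ^4 ≡ 196^2 = 38416 ≡ 169
σ^8 ≡ 169^2 = 28561 ≡ 137
11 = 8 + 2 + 1, so σ^11 ≡ 137·196·14 ≡ 146 (mod 209)
Since 146 equals the digest 146, verification succeeds.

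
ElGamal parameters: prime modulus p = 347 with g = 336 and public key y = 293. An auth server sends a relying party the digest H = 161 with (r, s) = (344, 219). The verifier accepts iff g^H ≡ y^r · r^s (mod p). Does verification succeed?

passes

Left side g^H mod p:
336^2 = 112896 ≡ 121
336^4 ≡ 121^2 = 14641 ≡ 67
336^8 ≡ 67^2 = 4489 ≡ 325
336^16 ≡ 325^2 = 105625 ≡ 137
336^32 ≡ 137^2 = 18769 ≡ 31
336^64 ≡ 31^2 = 961 ≡ 267
336^128 ≡ 267^2 = 71289 ≡ 154
161 = 128 + 32 + 1, so 336^161 ≡ 154·31·336 ≡ 230 (mod 347)
Right side y^r · r^s mod p:
293^2 = 85849 ≡ 140
293^4 ≡ 140^2 = 19600 ≡ 168
293^8 ≡ 168^2 = 28224 ≡ 117
293^16 ≡ 117^2 = 13689 ≡ 156
293^32 ≡ 156^2 = 24336 ≡ 46
293^64 ≡ 46^2 = 2116 ≡ 34
293^128 ≡ 34^2 = 1156 ≡ 115
293^256 ≡ 115^2 = 13225 ≡ 39
344 = 256 + 64 + 16 + 8, so 293^344 ≡ 39·34·156·117 ≡ 290 (mod 347)
344^2 = 118336 ≡ 9
344^4 ≡ 9^2 = 81
344^8 ≡ 81^2 = 6561 ≡ 315
344^16 ≡ 315^2 = 99225 ≡ 330
344^32 ≡ 330^2 = 108900 ≡ 289
344^64 ≡ 289^2 = 83521 ≡ 241
344^128 ≡ 241^2 = 58081 ≡ 132
219 = 128 + 64 + 16 + 8 + 2 + 1, so 344^219 ≡ 132·241·330·315·9·344 ≡ 276 (mod 347)
290·276 = 80040 ≡ 230 (mod 347)
230 ≡ 230 (mod 347), so the signature is genuine.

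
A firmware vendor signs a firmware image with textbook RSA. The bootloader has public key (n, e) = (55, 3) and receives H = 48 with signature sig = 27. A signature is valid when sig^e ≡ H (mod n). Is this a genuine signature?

genuine

Squares mod 55: sig^1≡27, sig^2≡14
3 = 2 + 1, so sig^3 ≡ 14·27 ≡ 48 (mod 55)
48 = H, so the signature checks out.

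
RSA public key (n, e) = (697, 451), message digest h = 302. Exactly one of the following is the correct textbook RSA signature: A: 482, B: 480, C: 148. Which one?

Candidate A: Squares mod 697: 482^1≡482, 482^2≡223, 482^4≡242, 482^8≡16, 482^16≡256, 482^32≡18, 482^64≡324, 482^128≡426, 482^256≡256; 451 = 256 + 128 + 64 + 2 + 1, so 482^451 ≡ 256·426·324·223·482 ≡ 318 (mod 697)
Candidate B: Squares mod 697: 480^1≡480, 480^2≡390, 480^4≡154, 480^8≡18, 480^16≡324, 480^32≡426, 480^64≡256, 480^128≡18, 480^256≡324; 451 = 256 + 128 + 64 + 2 + 1, so 480^451 ≡ 324·18·256·390·480 ≡ 302 (mod 697)
  → matches h = 302
Candidate C: Squares mod 697: 148^1≡148, 148^2≡297, 148^4≡387, 148^8≡611, 148^16≡426, 148^32≡256, 148^64≡18, 148^128≡324, 148^256≡426; 451 = 256 + 128 + 64 + 2 + 1, so 148^451 ≡ 426·324·18·297·148 ≡ 640 (mod 697)

B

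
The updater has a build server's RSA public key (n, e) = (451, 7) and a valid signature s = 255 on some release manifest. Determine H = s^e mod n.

73

Squares mod 451: s^1≡255, s^2≡81, s^4≡247
7 = 4 + 2 + 1, so s^7 ≡ 247·81·255 ≡ 73 (mod 451)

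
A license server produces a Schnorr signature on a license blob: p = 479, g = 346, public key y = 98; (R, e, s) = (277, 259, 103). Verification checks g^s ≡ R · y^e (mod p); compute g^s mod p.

32

Squares mod 479: 346^1≡346, 346^2≡445, 346^4≡198, 346^8≡405, 346^16≡207, 346^32≡218, 346^64≡103
103 = 64 + 32 + 4 + 2 + 1, so 346^103 ≡ 103·218·198·445·346 ≡ 32 (mod 479)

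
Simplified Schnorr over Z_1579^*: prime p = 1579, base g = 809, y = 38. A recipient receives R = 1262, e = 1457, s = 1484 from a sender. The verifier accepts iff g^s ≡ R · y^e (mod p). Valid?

g^s mod p:
Squares mod 1579: 809^1≡809, 809^2≡775, 809^4≡605, 809^8≡1276, 809^16≡227, 809^32≡1001, 809^64≡915, 809^128≡355, 809^256≡1284, 809^512≡180, 809^1024≡820
1484 = 1024 + 256 + 128 + 64 + 8 + 4, so 809^1484 ≡ 820·1284·355·915·1276·605 ≡ 673 (mod 1579)
R · y^e mod p:
Squares mod 1579: 38^1≡38, 38^2≡1444, 38^4≡856, 38^8≡80, 38^16≡84, 38^32≡740, 38^64≡1266, 38^128≡71, 38^256≡304, 38^512≡834, 38^1024≡796
1457 = 1024 + 256 + 128 + 32 + 16 + 1, so 38^1457 ≡ 796·304·71·740·84·38 ≡ 755 (mod 1579)
1262·755 = 952810 ≡ 673 (mod 1579)
673 ≡ 673 (mod 1579); signature holds.

yes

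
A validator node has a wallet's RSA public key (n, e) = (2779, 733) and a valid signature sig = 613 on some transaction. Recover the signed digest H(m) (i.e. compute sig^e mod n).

1138

Squares mod 2779: sig^1≡613, sig^2≡604, sig^4≡767, sig^8≡1920, sig^16≡1446, sig^32≡1108, sig^64≡2125, sig^128≡2529, sig^256≡1362, sig^512≡1451
733 = 512 + 128 + 64 + 16 + 8 + 4 + 1, so sig^733 ≡ 1451·2529·2125·1446·1920·767·613 ≡ 1138 (mod 2779)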